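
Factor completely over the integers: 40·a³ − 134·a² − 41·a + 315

(2·a − 5)·(4·a − 9)·(5·a + 7)

Trying the rational-root candidates, a = 9/4 is a root, so (4·a − 9) is a factor; dividing leaves 10·a² − 11·a − 35.
The remaining quadratic factors as (5·a + 7)(2·a − 5).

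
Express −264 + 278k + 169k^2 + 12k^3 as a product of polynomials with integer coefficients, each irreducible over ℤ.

Testing divisors of the constant over divisors of the leading coefficient, k = −11/4 is a root, giving the factor (4k + 11) and quotient 3k^2 + 34k − 24.
The remaining quadratic factors as (3k − 2)(k + 12).

(3k − 2)(4k + 11)(k + 12)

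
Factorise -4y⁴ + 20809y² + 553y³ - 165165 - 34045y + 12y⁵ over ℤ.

Trying the rational-root candidates, y = -11 is a root, so (y + 11) is a factor; dividing leaves 12y⁴ - 136y³ + 2049y² - 1730y - 15015.
Next, y = 7/2 is a root, so (2y - 7) is a factor; dividing leaves 6y³ - 47y² + 860y + 2145.
Continuing, y = -13/6 is a root, giving the factor (6y + 13) and quotient y² - 10y + 165.
The quadratic y² - 10y + 165 has discriminant -560 < 0 and is irreducible over ℤ.

(2y - 7)(6y + 13)(y + 11)(y² - 10y + 165)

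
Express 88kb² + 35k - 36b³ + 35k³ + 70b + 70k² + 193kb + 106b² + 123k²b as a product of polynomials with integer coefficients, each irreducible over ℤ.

Group: 7k(5k² + 19kb + 5k + 18b² + 10b) + (-2b + 7)(5k² + 19kb + 5k + 18b² + 10b); both groups contain (5k² + 19kb + 5k + 18b² + 10b), so (7k - 2b + 7) is a factor with cofactor 5k² + 19kb + 5k + 18b² + 10b.
The cofactor groups again: 5k² + 19kb + 5k + 18b² + 10b = k(5k + 9b + 5) + 2b(5k + 9b + 5); both groups contain (5k + 9b + 5), giving (k + 2b)(5k + 9b + 5).

(7k - 2b + 7)(k + 2b)(5k + 9b + 5)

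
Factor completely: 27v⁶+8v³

v³(3v+2)(9v²−6v+4)

Every term has a factor of v³; factoring it out leaves 27v³+8.
Recognize a sum of cubes with the parts 2 and 3v.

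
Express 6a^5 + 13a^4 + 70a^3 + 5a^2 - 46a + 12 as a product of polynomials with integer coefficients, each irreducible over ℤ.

(2a - 1)(3a - 1)(a + 1)(a^2 + 2a + 12)

Among the possible rational roots, a = -1 is a root, giving the factor (a + 1) and quotient 6a^4 + 7a^3 + 63a^2 - 58a + 12.
Continuing, a = 1/3 is a root, so (3a - 1) is a factor; dividing leaves 2a^3 + 3a^2 + 22a - 12.
Next, a = 1/2 is a root, so (2a - 1) divides it; the quotient is a^2 + 2a + 12.
The quadratic a^2 + 2a + 12 has discriminant -44 < 0 and is irreducible over ℤ.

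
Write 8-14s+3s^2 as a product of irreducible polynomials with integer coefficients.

(3s-2)(s-4)

Need a pair with product 3·8 = 24 and sum -14: that's -2 and -12.
Split the middle term: 3s^2-2s - 12s+8 = s(3s-2) - 4(3s-2).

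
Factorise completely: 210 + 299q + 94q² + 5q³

(5q + 14)(q + 1)(q + 15)

Trying the rational-root candidates, q = -15 is a root, giving the factor (q + 15) and quotient 5q² + 19q + 14.
The remaining quadratic factors as (q + 1)(5q + 14).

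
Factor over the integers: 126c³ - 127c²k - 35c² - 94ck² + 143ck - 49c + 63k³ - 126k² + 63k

Group: 7c(18c² + 5ck - 5c - 7k² + 14k - 7) - 9k(18c² + 5ck - 5c - 7k² + 14k - 7); both groups contain (18c² + 5ck - 5c - 7k² + 14k - 7), so (7c - 9k) is a factor with cofactor 18c² + 5ck - 5c - 7k² + 14k - 7.
The cofactor groups again: 18c² + 5ck - 5c - 7k² + 14k - 7 = 2c(9c + 7k - 7) + (-k + 1)(9c + 7k - 7); both groups contain (9c + 7k - 7), giving (2c - k + 1)(9c + 7k - 7).

(2c - k + 1)(7c - 9k)(9c + 7k - 7)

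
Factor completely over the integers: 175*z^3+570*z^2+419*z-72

Trying the rational-root candidates, z = -8/5 is a root, so (5*z+8) is a factor; dividing leaves 35*z^2+58*z-9.
The remaining quadratic factors as (7*z-1)(5*z+9).

(5*z+8)*(5*z+9)*(7*z-1)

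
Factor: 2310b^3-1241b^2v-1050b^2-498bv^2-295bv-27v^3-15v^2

Group: 15b(154b^2-93bv-70b-27v^2-15v) + v(154b^2-93bv-70b-27v^2-15v); both groups contain (154b^2-93bv-70b-27v^2-15v), so (15b+v) is a factor with cofactor 154b^2-93bv-70b-27v^2-15v.
The cofactor groups again: 154b^2-93bv-70b-27v^2-15v = 14b(11b-9v-5) + 3v(11b-9v-5); both groups contain (11b-9v-5), giving (14b+3v)(11b-9v-5).

(11b-9v-5)(14b+3v)(15b+v)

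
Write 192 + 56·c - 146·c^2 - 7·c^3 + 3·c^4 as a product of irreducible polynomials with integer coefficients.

Trying the rational-root candidates, c = 4/3 is a root, so (3·c - 4) divides it; the quotient is c^3 - c^2 - 50·c - 48.
Next, c = -6 is a root, so (c + 6) is a factor; dividing leaves c^2 - 7·c - 8.
The remaining quadratic factors as (c - 8)(c + 1).

(3·c - 4)·(c + 1)·(c + 6)·(c - 8)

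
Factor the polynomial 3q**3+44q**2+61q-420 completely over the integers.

(3q-7)(q+12)(q+5)

Trying the rational-root candidates, q = -5 is a root, so (q+5) divides it; the quotient is 3q**2+29q-84.
The remaining quadratic factors as (q+12)(3q-7).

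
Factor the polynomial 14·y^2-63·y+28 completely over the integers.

Pull out the common factor 7, then factor the remaining trinomial.

7·(2·y-1)·(y-4)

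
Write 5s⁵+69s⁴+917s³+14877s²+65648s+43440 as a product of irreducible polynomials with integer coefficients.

Among the possible rational roots, s = −5 is a root, giving the factor (s+5) and quotient 5s⁴+44s³+697s²+11392s+8688.
Continuing, s = −12 is a root, giving the factor (s+12) and quotient 5s³−16s²+889s+724.
Continuing, s = −4/5 is a root, so (5s+4) is a factor; dividing leaves s²−4s+181.
The quadratic s²−4s+181 has discriminant −708 < 0 and is irreducible over ℤ.

(5s+4)(s+12)(s+5)(s²−4s+181)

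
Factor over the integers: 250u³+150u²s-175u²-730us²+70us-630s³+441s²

Group: 5u(50u²+120us-35u+70s²-49s) - 9s(50u²+120us-35u+70s²-49s); both groups contain (50u²+120us-35u+70s²-49s), so (5u-9s) is a factor with cofactor 50u²+120us-35u+70s²-49s.
The cofactor groups again: 50u²+120us-35u+70s²-49s = 10u(5u+7s) + (10s-7)(5u+7s); both groups contain (5u+7s), giving (10u+10s-7)(5u+7s).

(5u-9s)(10u+10s-7)(5u+7s)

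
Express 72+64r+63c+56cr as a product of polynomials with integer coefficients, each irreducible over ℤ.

Group as (56cr+63c) + (64r+72) = 7c(8r+9) + 8(8r+9).
Both groups share the factor (8r+9).

(7c+8)(8r+9)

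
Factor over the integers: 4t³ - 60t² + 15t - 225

Group as (4t³ + 15t) + (-60t² - 225) = t(4t² + 15) - 15(4t² + 15).
Both groups share the factor (4t² + 15).

(t - 15)(4t² + 15)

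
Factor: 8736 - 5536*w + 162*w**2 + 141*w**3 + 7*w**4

Testing divisors of the constant over divisors of the leading coefficient, w = 4 is a root, so (w - 4) divides it; the quotient is 7*w**3 + 169*w**2 + 838*w - 2184.
Continuing, w = -12 is a root, giving the factor (w + 12) and quotient 7*w**2 + 85*w - 182.
The remaining quadratic factors as (w + 14)(7*w - 13).

(7*w - 13)*(w + 12)*(w + 14)*(w - 4)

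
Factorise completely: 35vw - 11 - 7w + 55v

Group as (35vw + 55v) + (-7w - 11) = 5v(7w + 11) - (7w + 11).
Both groups share the factor (7w + 11).

(5v - 1)(7w + 11)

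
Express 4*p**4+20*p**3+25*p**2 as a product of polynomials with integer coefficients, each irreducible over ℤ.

p**2*(2*p+5)**2

Pull out the common factor p**2, leaving 4*p**2+20*p+25.
Recognize a perfect-square trinomial with the parts 2*p and 5.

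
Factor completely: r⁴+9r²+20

(r²+4)(r²+5)

Substitute u = r² to get a quadratic in u, then factor.
r²+4 is irreducible over ℤ (sum of squares).
r²+5 is irreducible over ℤ (always positive, so no real roots).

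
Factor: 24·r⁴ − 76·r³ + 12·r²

4·r²·(6·r − 1)·(r − 3)

Pull out the common factor 4·r², then factor the remaining trinomial.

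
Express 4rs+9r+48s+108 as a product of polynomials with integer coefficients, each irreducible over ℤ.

(4s+9)(r+12)

Group as (4rs+9r) + (48s+108) = r(4s+9) + 12(4s+9).
Both groups share the factor (4s+9).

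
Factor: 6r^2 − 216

Pull out the common factor 6; r^2 − 36 is a difference of squares.

6(r + 6)(r − 6)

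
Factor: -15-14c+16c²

(2c-3)(8c+5)

Need a pair with product 16·(-15) = -240 and sum -14: that's 10 and -24.
Split the middle term: 16c²+10c - 24c-15 = 2c(8c+5) - 3(8c+5).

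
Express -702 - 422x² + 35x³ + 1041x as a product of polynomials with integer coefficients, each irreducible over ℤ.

Trying the rational-root candidates, x = 9 is a root, giving the factor (x - 9) and quotient 35x² - 107x + 78.
The remaining quadratic factors as (7x - 13)(5x - 6).

(5x - 6)(7x - 13)(x - 9)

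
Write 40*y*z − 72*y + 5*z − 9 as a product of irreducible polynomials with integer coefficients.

Group as (40*y*z − 72*y) + (5*z − 9) = 8*y*(5*z − 9) + (5*z − 9).
Both groups share the factor (5*z − 9).

(5*z − 9)*(8*y + 1)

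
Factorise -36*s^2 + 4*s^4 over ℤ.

4*s^2*(s + 3)*(s - 3)

Pull out the common factor 4*s^2; s^2 - 9 is a difference of squares.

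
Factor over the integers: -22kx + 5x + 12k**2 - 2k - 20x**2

Group: 6k(2k - 5x) + (4x - 1)(2k - 5x); both groups contain (2k - 5x).

(2k - 5x)(6k + 4x - 1)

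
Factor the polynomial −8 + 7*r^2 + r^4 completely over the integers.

(r + 1)*(r − 1)*(r^2 + 8)

Substitute u = r^2 to get a quadratic in u, then factor.
r^2 + 8 is irreducible over ℤ (always positive, so no real roots).
r^2 − 1 is a difference of squares.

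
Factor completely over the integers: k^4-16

(k+2)·(k-2)·(k^2+4)

Difference of squares twice: with A = k and B = 2, A⁴ − B⁴ = (A² − B²)(A² + B²), and A² − B² factors again.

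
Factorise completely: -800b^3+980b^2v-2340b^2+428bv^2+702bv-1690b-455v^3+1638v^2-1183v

-(10b+7v)(10b-13v+13)(8b-5v+13)

Group: 10b(-80b^2+154bv-234b-65v^2+234v-169) + 7v(-80b^2+154bv-234b-65v^2+234v-169); both groups contain (-80b^2+154bv-234b-65v^2+234v-169), so (10b+7v) is a factor with cofactor -80b^2+154bv-234b-65v^2+234v-169.
The cofactor groups again: -80b^2+154bv-234b-65v^2+234v-169 = -8b(10b-13v+13) + (5v-13)(10b-13v+13); both groups contain (10b-13v+13), giving -(8b-5v+13)(10b-13v+13).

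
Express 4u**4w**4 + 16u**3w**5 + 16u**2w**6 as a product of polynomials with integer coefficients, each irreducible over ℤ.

4u**2w**4(u + 2w)**2

Factor out 4u**2w**4 first: what remains is u**2 + 4uw + 4w**2.
Recognize a perfect-square trinomial with the parts u and 2w.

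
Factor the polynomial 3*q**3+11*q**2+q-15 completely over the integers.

(3*q+5)*(q+3)*(q-1)

Among the possible rational roots, q = -5/3 is a root, giving the factor (3*q+5) and quotient q**2+2*q-3.
The remaining quadratic factors as (q-1)(q+3).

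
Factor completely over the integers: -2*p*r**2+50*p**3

2*p*(5*p+r)*(5*p-r)

Every term has a factor of 2*p. Then 25*p**2-r**2 = (5*p)² − (r)².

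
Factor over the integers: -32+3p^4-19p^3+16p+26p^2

(3p-4)(p+1)(p-2)(p-4)

Among the possible rational roots, p = 4/3 is a root, giving the factor (3p-4) and quotient p^3-5p^2+2p+8.
Next, p = 2 is a root, so (p-2) divides it; the quotient is p^2-3p-4.
The remaining quadratic factors as (p+1)(p-4).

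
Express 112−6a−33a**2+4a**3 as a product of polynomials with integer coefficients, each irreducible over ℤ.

(4a+7)(a−2)(a−8)

Testing divisors of the constant over divisors of the leading coefficient, a = −7/4 is a root, so (4a+7) is a factor; dividing leaves a**2−10a+16.
The remaining quadratic factors as (a−2)(a−8).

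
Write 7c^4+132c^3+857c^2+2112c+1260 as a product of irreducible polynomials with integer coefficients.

(7c+6)(c+5)(c+6)(c+7)

Testing divisors of the constant over divisors of the leading coefficient, c = -7 is a root, so (c+7) divides it; the quotient is 7c^3+83c^2+276c+180.
Then c = -6 is a root, so (c+6) is a factor; dividing leaves 7c^2+41c+30.
The remaining quadratic factors as (c+5)(7c+6).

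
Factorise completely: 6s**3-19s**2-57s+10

(6s-1)(s+2)(s-5)

Testing divisors of the constant over divisors of the leading coefficient, s = 5 is a root, so (s-5) divides it; the quotient is 6s**2+11s-2.
The remaining quadratic factors as (s+2)(6s-1).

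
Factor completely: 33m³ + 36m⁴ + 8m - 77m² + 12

By the rational root theorem, m = 2/3 is a root, giving the factor (3m - 2) and quotient 12m³ + 19m² - 13m - 6.
Then m = -2 is a root, giving the factor (m + 2) and quotient 12m² - 5m - 3.
The remaining quadratic factors as (3m + 1)(4m - 3).

(3m + 1)(3m - 2)(4m - 3)(m + 2)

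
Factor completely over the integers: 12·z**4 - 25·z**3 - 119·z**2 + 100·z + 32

Trying the rational-root candidates, z = -1/4 is a root, giving the factor (4·z + 1) and quotient 3·z**3 - 7·z**2 - 28·z + 32.
Next, z = 4 is a root, so (z - 4) is a factor; dividing leaves 3·z**2 + 5·z - 8.
The remaining quadratic factors as (3·z + 8)(z - 1).

(3·z + 8)·(4·z + 1)·(z - 1)·(z - 4)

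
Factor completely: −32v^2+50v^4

2v^2(5v+4)(5v−4)

Every term has a factor of 2v^2. Then 25v^2−16 = (5v)² − (4)².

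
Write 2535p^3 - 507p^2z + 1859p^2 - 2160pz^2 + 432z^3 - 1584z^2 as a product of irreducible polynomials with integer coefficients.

Group: 15p(169p^2 - 144z^2) + (-3z + 11)(169p^2 - 144z^2); both groups contain (169p^2 - 144z^2), so (15p - 3z + 11) is a factor with cofactor 169p^2 - 144z^2.
The cofactor groups again: 169p^2 - 144z^2 = 13p(13p + 12z) - 12z(13p + 12z); both groups contain (13p + 12z), giving (13p - 12z)(13p + 12z).

(13p + 12z)(13p - 12z)(15p - 3z + 11)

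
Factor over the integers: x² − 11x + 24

(x − 3)(x − 8)

Two integers with product 24 and sum −11 are −3 and −8.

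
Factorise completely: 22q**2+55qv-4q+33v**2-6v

(11q+11v-2)(2q+3v)

Group: 2q(11q+11v-2) + 3v(11q+11v-2); both groups contain (11q+11v-2).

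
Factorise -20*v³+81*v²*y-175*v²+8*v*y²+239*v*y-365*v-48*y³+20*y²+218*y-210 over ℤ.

Group: 5*v*(-4*v²+13*v*y-31*v+12*y²+10*y-42) + (-4*y+5)*(-4*v²+13*v*y-31*v+12*y²+10*y-42); both groups contain (-4*v²+13*v*y-31*v+12*y²+10*y-42), so (5*v-4*y+5) is a factor with cofactor -4*v²+13*v*y-31*v+12*y²+10*y-42.
The cofactor groups again: -4*v²+13*v*y-31*v+12*y²+10*y-42 = -4*v*(v-4*y+6) + (-3*y-7)*(v-4*y+6); both groups contain (v-4*y+6), giving -(4*v+3*y+7)*(v-4*y+6).

-(4*v+3*y+7)*(5*v-4*y+5)*(v-4*y+6)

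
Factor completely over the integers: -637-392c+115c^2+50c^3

(2c+7)(5c+7)(5c-13)

Among the possible rational roots, c = -7/5 is a root, so (5c+7) divides it; the quotient is 10c^2+9c-91.
The remaining quadratic factors as (5c-13)(2c+7).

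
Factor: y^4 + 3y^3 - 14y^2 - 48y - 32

(y + 1)(y + 2)(y + 4)(y - 4)

Trying the rational-root candidates, y = -4 is a root, giving the factor (y + 4) and quotient y^3 - y^2 - 10y - 8.
Next, y = 4 is a root, so (y - 4) divides it; the quotient is y^2 + 3y + 2.
The remaining quadratic factors as (y + 1)(y + 2).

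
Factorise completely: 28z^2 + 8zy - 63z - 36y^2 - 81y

Group: 4z(7z + 9y) + (-4y - 9)(7z + 9y); both groups contain (7z + 9y).

(4z - 4y - 9)(7z + 9y)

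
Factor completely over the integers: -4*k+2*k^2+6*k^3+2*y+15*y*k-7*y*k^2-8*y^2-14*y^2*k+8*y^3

Group: 2*y*(4*y^2-5*y*k-2*y-6*k^2+4*k) + (-k-1)*(4*y^2-5*y*k-2*y-6*k^2+4*k); both groups contain (4*y^2-5*y*k-2*y-6*k^2+4*k), so (2*y-k-1) is a factor with cofactor 4*y^2-5*y*k-2*y-6*k^2+4*k.
The cofactor groups again: 4*y^2-5*y*k-2*y-6*k^2+4*k = 4*y*(y-2*k) + (3*k-2)*(y-2*k); both groups contain (y-2*k), giving (4*y+3*k-2)*(y-2*k).

(y-2*k)*(2*y-k-1)*(4*y+3*k-2)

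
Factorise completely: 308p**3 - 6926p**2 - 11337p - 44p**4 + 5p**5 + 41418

Among the possible rational roots, p = -3 is a root, so (p + 3) is a factor; dividing leaves 5p**4 - 59p**3 + 485p**2 - 8381p + 13806.
Then p = 13 is a root, giving the factor (p - 13) and quotient 5p**3 + 6p**2 + 563p - 1062.
Then p = 9/5 is a root, so (5p - 9) is a factor; dividing leaves p**2 + 3p + 118.
The quadratic p**2 + 3p + 118 has discriminant -463 < 0 and is irreducible over ℤ.

(5p - 9)(p + 3)(p - 13)(p**2 + 3p + 118)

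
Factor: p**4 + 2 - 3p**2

(p + 1)(p - 1)(p**2 - 2)

Substitute u = p**2 to get a quadratic in u, then factor.
p**2 - 2 is irreducible over ℤ (2 is not a perfect square).
p**2 - 1 is a difference of squares.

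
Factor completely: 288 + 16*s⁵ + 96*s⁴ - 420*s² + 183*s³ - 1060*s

Trying the rational-root candidates, s = -9/4 is a root, so (4*s + 9) is a factor; dividing leaves 4*s⁴ + 15*s³ + 12*s² - 132*s + 32.
Continuing, s = 1/4 is a root, so (4*s - 1) divides it; the quotient is s³ + 4*s² + 4*s - 32.
Then s = 2 is a root, giving the factor (s - 2) and quotient s² + 6*s + 16.
The quadratic s² + 6*s + 16 has discriminant -28 < 0 and is irreducible over ℤ.

(4*s + 9)*(4*s - 1)*(s - 2)*(s² + 6*s + 16)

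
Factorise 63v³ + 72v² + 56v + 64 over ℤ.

(7v + 8)(9v² + 8)

Group as (63v³ + 56v) + (72v² + 64) = 7v(9v² + 8) + 8(9v² + 8).
Both groups share the factor (9v² + 8).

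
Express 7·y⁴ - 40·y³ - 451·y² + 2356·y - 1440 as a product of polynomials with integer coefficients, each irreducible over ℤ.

Among the possible rational roots, y = -8 is a root, giving the factor (y + 8) and quotient 7·y³ - 96·y² + 317·y - 180.
Next, y = 4 is a root, giving the factor (y - 4) and quotient 7·y² - 68·y + 45.
The remaining quadratic factors as (y - 9)(7·y - 5).

(7·y - 5)·(y + 8)·(y - 4)·(y - 9)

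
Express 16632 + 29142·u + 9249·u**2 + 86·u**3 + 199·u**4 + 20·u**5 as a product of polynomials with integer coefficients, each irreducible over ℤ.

Among the possible rational roots, u = -11/5 is a root, giving the factor (5·u + 11) and quotient 4·u**4 + 31·u**3 - 51·u**2 + 1962·u + 1512.
Continuing, u = -3/4 is a root, so (4·u + 3) divides it; the quotient is u**3 + 7·u**2 - 18·u + 504.
Next, u = -12 is a root, so (u + 12) divides it; the quotient is u**2 - 5·u + 42.
The quadratic u**2 - 5·u + 42 has discriminant -143 < 0 and is irreducible over ℤ.

(4·u + 3)·(5·u + 11)·(u + 12)·(u**2 - 5·u + 42)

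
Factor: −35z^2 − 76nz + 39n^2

Group: 13n(3n − 7z) + 5z(3n − 7z); both groups contain (3n − 7z).

(13n + 5z)(3n − 7z)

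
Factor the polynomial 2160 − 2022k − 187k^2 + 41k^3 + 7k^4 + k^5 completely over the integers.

Testing divisors of the constant over divisors of the leading coefficient, k = 1 is a root, so (k − 1) divides it; the quotient is k^4 + 8k^3 + 49k^2 − 138k − 2160.
Continuing, k = 5 is a root, giving the factor (k − 5) and quotient k^3 + 13k^2 + 114k + 432.
Next, k = −6 is a root, so (k + 6) is a factor; dividing leaves k^2 + 7k + 72.
The quadratic k^2 + 7k + 72 has discriminant −239 < 0 and is irreducible over ℤ.

(k + 6)(k − 1)(k − 5)(k^2 + 7k + 72)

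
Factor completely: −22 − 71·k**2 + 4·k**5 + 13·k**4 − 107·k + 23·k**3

By the rational root theorem, k = −1/4 is a root, so (4·k + 1) is a factor; dividing leaves k**4 + 3·k**3 + 5·k**2 − 19·k − 22.
Next, k = 2 is a root, so (k − 2) is a factor; dividing leaves k**3 + 5·k**2 + 15·k + 11.
Continuing, k = −1 is a root, so (k + 1) is a factor; dividing leaves k**2 + 4·k + 11.
The quadratic k**2 + 4·k + 11 has discriminant −28 < 0 and is irreducible over ℤ.

(4·k + 1)·(k + 1)·(k − 2)·(k**2 + 4·k + 11)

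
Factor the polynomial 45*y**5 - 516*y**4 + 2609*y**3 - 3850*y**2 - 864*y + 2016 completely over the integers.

Trying the rational-root candidates, y = 7/3 is a root, so (3*y - 7) is a factor; dividing leaves 15*y**4 - 137*y**3 + 550*y**2 - 288.
Then y = -2/3 is a root, giving the factor (3*y + 2) and quotient 5*y**3 - 49*y**2 + 216*y - 144.
Then y = 4/5 is a root, so (5*y - 4) is a factor; dividing leaves y**2 - 9*y + 36.
The quadratic y**2 - 9*y + 36 has discriminant -63 < 0 and is irreducible over ℤ.

(3*y + 2)*(3*y - 7)*(5*y - 4)*(y**2 - 9*y + 36)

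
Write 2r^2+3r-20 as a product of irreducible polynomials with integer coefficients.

Need a pair with product 2·(-20) = -40 and sum 3: that's -5 and 8.
Split the middle term: 2r^2-5r + 8r-20 = r(2r-5) + 4(2r-5).

(2r-5)(r+4)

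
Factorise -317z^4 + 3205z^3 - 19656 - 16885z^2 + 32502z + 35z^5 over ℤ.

Among the possible rational roots, z = 6/5 is a root, giving the factor (5z - 6) and quotient 7z^4 - 55z^3 + 575z^2 - 2687z + 3276.
Then z = 13/7 is a root, so (7z - 13) is a factor; dividing leaves z^3 - 6z^2 + 71z - 252.
Continuing, z = 4 is a root, so (z - 4) divides it; the quotient is z^2 - 2z + 63.
The quadratic z^2 - 2z + 63 has discriminant -248 < 0 and is irreducible over ℤ.

(5z - 6)(7z - 13)(z - 4)(z^2 - 2z + 63)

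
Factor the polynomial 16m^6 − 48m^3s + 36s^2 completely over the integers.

Factor out 4 first: what remains is 4m^6 − 12m^3s + 9s^2.
Recognize a perfect-square trinomial with the parts 2m^3 and 3s.

4(2m^3 − 3s)^2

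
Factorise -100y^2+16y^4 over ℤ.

4y^2(2y+5)(2y-5)

Every term has a factor of 4y^2. Then 4y^2-25 = (2y)² − (5)².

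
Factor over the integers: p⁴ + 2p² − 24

Substitute u = p² to get a quadratic in u, then factor.
p² + 6 is irreducible over ℤ (always positive, so no real roots).
p² − 4 is a difference of squares.

(p + 2)(p − 2)(p² + 6)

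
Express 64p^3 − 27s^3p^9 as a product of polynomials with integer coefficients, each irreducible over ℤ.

Pull out the common factor p^3, leaving −27s^3p^6 + 64.
Recognize a difference of cubes with the parts 4 and 3sp^2.

−p^3(3sp^2 − 4)(9s^2p^4 + 12sp^2 + 16)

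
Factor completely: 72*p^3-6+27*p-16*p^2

Group as (72*p^3+27*p) + (-16*p^2-6) = 9*p*(8*p^2+3) - 2*(8*p^2+3).
Both groups share the factor (8*p^2+3).

(9*p-2)*(8*p^2+3)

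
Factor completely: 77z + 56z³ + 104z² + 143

(7z + 13)(8z² + 11)

Group as (56z³ + 77z) + (104z² + 143) = 7z(8z² + 11) + 13(8z² + 11).
Both groups share the factor (8z² + 11).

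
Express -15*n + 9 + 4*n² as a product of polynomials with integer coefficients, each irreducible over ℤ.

(4*n - 3)*(n - 3)

Need a pair with product 4·9 = 36 and sum -15: that's -12 and -3.
Split the middle term: 4*n² - 12*n - 3*n + 9 = 4*n*(n - 3) - 3*(n - 3).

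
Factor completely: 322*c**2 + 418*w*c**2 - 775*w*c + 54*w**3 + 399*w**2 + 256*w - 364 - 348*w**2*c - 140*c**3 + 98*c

Group: 9*w*(6*w**2 - 34*w*c + 35*w + 20*c**2 - 6*c - 26) + (-7*c + 14)*(6*w**2 - 34*w*c + 35*w + 20*c**2 - 6*c - 26); both groups contain (6*w**2 - 34*w*c + 35*w + 20*c**2 - 6*c - 26), so (9*w - 7*c + 14) is a factor with cofactor 6*w**2 - 34*w*c + 35*w + 20*c**2 - 6*c - 26.
The cofactor groups again: 6*w**2 - 34*w*c + 35*w + 20*c**2 - 6*c - 26 = 2*w*(3*w - 2*c - 2) + (-10*c + 13)*(3*w - 2*c - 2); both groups contain (3*w - 2*c - 2), giving (2*w - 10*c + 13)*(3*w - 2*c - 2).

(2*w - 10*c + 13)*(3*w - 2*c - 2)*(9*w - 7*c + 14)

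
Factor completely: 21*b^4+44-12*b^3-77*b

Group as (21*b^4-77*b) + (-12*b^3+44) = 7*b*(3*b^3-11) - 4*(3*b^3-11).
Both groups share the factor (3*b^3-11).

(7*b-4)*(3*b^3-11)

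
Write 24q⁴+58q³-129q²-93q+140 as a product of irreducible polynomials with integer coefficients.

By the rational root theorem, q = -5/4 is a root, so (4q+5) is a factor; dividing leaves 6q³+7q²-41q+28.
Next, q = -7/2 is a root, so (2q+7) is a factor; dividing leaves 3q²-7q+4.
The remaining quadratic factors as (q-1)(3q-4).

(2q+7)(3q-4)(4q+5)(q-1)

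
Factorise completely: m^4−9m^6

Pull out the common factor m^4, leaving −9m^2+1.
Recognize a difference of squares with the parts 1 and 3m.

−m^4(3m+1)(3m−1)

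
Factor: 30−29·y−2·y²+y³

(y+5)·(y−1)·(y−6)

Trying the rational-root candidates, y = 1 is a root, so (y−1) divides it; the quotient is y²−y−30.
The remaining quadratic factors as (y−6)(y+5).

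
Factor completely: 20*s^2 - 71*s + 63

Need a pair with product 20·63 = 1260 and sum -71: that's -36 and -35.
Split the middle term: 20*s^2 - 36*s - 35*s + 63 = 4*s*(5*s - 9) - 7*(5*s - 9).

(4*s - 7)*(5*s - 9)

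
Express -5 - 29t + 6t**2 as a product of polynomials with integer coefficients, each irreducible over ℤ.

Need a pair with product 6·(-5) = -30 and sum -29: that's -30 and 1.
Split the middle term: 6t**2 - 30t + t - 5 = 6t(t - 5) + (t - 5).

(6t + 1)(t - 5)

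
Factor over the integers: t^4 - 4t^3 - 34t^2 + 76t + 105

(t + 1)(t + 5)(t - 3)(t - 7)

Testing divisors of the constant over divisors of the leading coefficient, t = 7 is a root, so (t - 7) divides it; the quotient is t^3 + 3t^2 - 13t - 15.
Next, t = 3 is a root, so (t - 3) is a factor; dividing leaves t^2 + 6t + 5.
The remaining quadratic factors as (t + 1)(t + 5).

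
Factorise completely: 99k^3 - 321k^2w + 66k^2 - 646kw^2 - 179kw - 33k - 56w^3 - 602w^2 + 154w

(11k + w + 11)(3k + 4w - 1)(3k - 14w)

Group: 3k(33k^2 - 151kw + 33k - 14w^2 - 154w) + (4w - 1)(33k^2 - 151kw + 33k - 14w^2 - 154w); both groups contain (33k^2 - 151kw + 33k - 14w^2 - 154w), so (3k + 4w - 1) is a factor with cofactor 33k^2 - 151kw + 33k - 14w^2 - 154w.
The cofactor groups again: 33k^2 - 151kw + 33k - 14w^2 - 154w = 11k(3k - 14w) + (w + 11)(3k - 14w); both groups contain (3k - 14w), giving (11k + w + 11)(3k - 14w).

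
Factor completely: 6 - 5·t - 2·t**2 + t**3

Testing divisors of the constant over divisors of the leading coefficient, t = 3 is a root, so (t - 3) divides it; the quotient is t**2 + t - 2.
The remaining quadratic factors as (t + 2)(t - 1).

(t + 2)·(t - 1)·(t - 3)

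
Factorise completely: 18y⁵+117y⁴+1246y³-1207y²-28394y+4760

(3y+14)(6y-1)(y-4)(y²+6y+85)

By the rational root theorem, y = 1/6 is a root, giving the factor (6y-1) and quotient 3y⁴+20y³+211y²-166y-4760.
Next, y = -14/3 is a root, giving the factor (3y+14) and quotient y³+2y²+61y-340.
Continuing, y = 4 is a root, giving the factor (y-4) and quotient y²+6y+85.
The quadratic y²+6y+85 has discriminant -304 < 0 and is irreducible over ℤ.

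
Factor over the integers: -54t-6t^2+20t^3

2t(2t+3)(5t-9)

Pull out the common factor 2t, then factor the remaining trinomial.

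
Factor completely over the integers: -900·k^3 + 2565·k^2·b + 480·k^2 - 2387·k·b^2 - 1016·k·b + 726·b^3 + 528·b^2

Group: 12·k·(-75·k^2 + 145·k·b + 40·k - 66·b^2 - 48·b) - 11·b·(-75·k^2 + 145·k·b + 40·k - 66·b^2 - 48·b); both groups contain (-75·k^2 + 145·k·b + 40·k - 66·b^2 - 48·b), so (12·k - 11·b) is a factor with cofactor -75·k^2 + 145·k·b + 40·k - 66·b^2 - 48·b.
The cofactor groups again: -75·k^2 + 145·k·b + 40·k - 66·b^2 - 48·b = -5·k·(15·k - 11·b - 8) + 6·b·(15·k - 11·b - 8); both groups contain (15·k - 11·b - 8), giving -(5·k - 6·b)·(15·k - 11·b - 8).

-(12·k - 11·b)·(15·k - 11·b - 8)·(5·k - 6·b)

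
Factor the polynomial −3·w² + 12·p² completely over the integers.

3·(2·p + w)·(2·p − w)

Factor out 3, leaving 4·p² − w², which is a difference of two squares.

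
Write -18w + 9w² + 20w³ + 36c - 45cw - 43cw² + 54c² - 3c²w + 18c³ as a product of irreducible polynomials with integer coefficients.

Group: 2c(9c² + 3cw + 27c - 20w² - 9w + 18) - w(9c² + 3cw + 27c - 20w² - 9w + 18); both groups contain (9c² + 3cw + 27c - 20w² - 9w + 18), so (2c - w) is a factor with cofactor 9c² + 3cw + 27c - 20w² - 9w + 18.
The cofactor groups again: 9c² + 3cw + 27c - 20w² - 9w + 18 = 3c(3c + 5w + 6) + (-4w + 3)(3c + 5w + 6); both groups contain (3c + 5w + 6), giving (3c - 4w + 3)(3c + 5w + 6).

(2c - w)(3c + 5w + 6)(3c - 4w + 3)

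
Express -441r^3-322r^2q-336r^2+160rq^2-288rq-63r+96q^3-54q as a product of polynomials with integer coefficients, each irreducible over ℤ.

Group: 9r(-49r^2-14rq-21r+24q^2-18q) + (4q+3)(-49r^2-14rq-21r+24q^2-18q); both groups contain (-49r^2-14rq-21r+24q^2-18q), so (9r+4q+3) is a factor with cofactor -49r^2-14rq-21r+24q^2-18q.
The cofactor groups again: -49r^2-14rq-21r+24q^2-18q = -7r(7r-4q+3) - 6q(7r-4q+3); both groups contain (7r-4q+3), giving -(7r+6q)(7r-4q+3).

-(7r-4q+3)(9r+4q+3)(7r+6q)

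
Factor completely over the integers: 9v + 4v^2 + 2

Need a pair with product 4·2 = 8 and sum 9: that's 1 and 8.
Split the middle term: 4v^2 + v + 8v + 2 = v(4v + 1) + 2(4v + 1).

(4v + 1)(v + 2)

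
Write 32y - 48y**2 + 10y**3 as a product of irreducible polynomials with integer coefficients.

Pull out the common factor 2y, then factor the remaining trinomial.

2y(5y - 4)(y - 4)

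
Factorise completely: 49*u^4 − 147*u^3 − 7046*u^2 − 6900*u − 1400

(7*u + 2)*(7*u + 5)*(u + 10)*(u − 14)

Among the possible rational roots, u = −5/7 is a root, giving the factor (7*u + 5) and quotient 7*u^3 − 26*u^2 − 988*u − 280.
Continuing, u = −10 is a root, so (u + 10) divides it; the quotient is 7*u^2 − 96*u − 28.
The remaining quadratic factors as (7*u + 2)(u − 14).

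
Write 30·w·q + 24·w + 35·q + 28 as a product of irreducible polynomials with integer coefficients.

(5·q + 4)·(6·w + 7)

Group as (30·w·q + 24·w) + (35·q + 28) = 6·w·(5·q + 4) + 7·(5·q + 4).
Both groups share the factor (5·q + 4).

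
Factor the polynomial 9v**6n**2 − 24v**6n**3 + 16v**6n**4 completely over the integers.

Pull out the common factor v**6n**2, leaving 16n**2 − 24n + 9.
Recognize a perfect-square trinomial with the parts 4n and 3.

n**2v**6(4n − 3)**2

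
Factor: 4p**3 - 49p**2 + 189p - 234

(4p - 13)(p - 3)(p - 6)

Trying the rational-root candidates, p = 13/4 is a root, so (4p - 13) divides it; the quotient is p**2 - 9p + 18.
The remaining quadratic factors as (p - 6)(p - 3).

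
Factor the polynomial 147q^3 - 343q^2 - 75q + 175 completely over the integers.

(3q - 7)(7q + 5)(7q - 5)

By the rational root theorem, q = 7/3 is a root, so (3q - 7) is a factor; dividing leaves 49q^2 - 25.
The remaining quadratic factors as (7q + 5)(7q - 5).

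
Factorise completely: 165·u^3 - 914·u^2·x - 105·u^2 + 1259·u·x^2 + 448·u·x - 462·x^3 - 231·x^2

Group: 11·u·(15·u^2 - 64·u·x + 33·x^2) + (-14·x - 7)·(15·u^2 - 64·u·x + 33·x^2); both groups contain (15·u^2 - 64·u·x + 33·x^2), so (11·u - 14·x - 7) is a factor with cofactor 15·u^2 - 64·u·x + 33·x^2.
The cofactor groups again: 15·u^2 - 64·u·x + 33·x^2 = 5·u·(3·u - 11·x) - 3·x·(3·u - 11·x); both groups contain (3·u - 11·x), giving (5·u - 3·x)·(3·u - 11·x).

(11·u - 14·x - 7)·(3·u - 11·x)·(5·u - 3·x)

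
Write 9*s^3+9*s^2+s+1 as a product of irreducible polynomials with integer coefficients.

(s+1)*(9*s^2+1)

Group as (9*s^3+s) + (9*s^2+1) = s*(9*s^2+1) + (9*s^2+1).
Both groups share the factor (9*s^2+1).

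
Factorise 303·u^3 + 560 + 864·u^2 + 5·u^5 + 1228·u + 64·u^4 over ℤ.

(5·u + 4)·(u + 2)·(u + 7)·(u^2 + 3·u + 10)

Among the possible rational roots, u = -2 is a root, giving the factor (u + 2) and quotient 5·u^4 + 54·u^3 + 195·u^2 + 474·u + 280.
Then u = -4/5 is a root, giving the factor (5·u + 4) and quotient u^3 + 10·u^2 + 31·u + 70.
Continuing, u = -7 is a root, so (u + 7) is a factor; dividing leaves u^2 + 3·u + 10.
The quadratic u^2 + 3·u + 10 has discriminant -31 < 0 and is irreducible over ℤ.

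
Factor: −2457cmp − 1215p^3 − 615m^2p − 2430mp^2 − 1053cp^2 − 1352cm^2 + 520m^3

−(13c − 5m + 15p)(13m + 9p)(8m + 9p)

Group: 8m(−169cm − 117cp + 65m^2 − 150mp − 135p^2) + 9p(−169cm − 117cp + 65m^2 − 150mp − 135p^2); both groups contain (−169cm − 117cp + 65m^2 − 150mp − 135p^2), so (8m + 9p) is a factor with cofactor −169cm − 117cp + 65m^2 − 150mp − 135p^2.
The cofactor groups again: −169cm − 117cp + 65m^2 − 150mp − 135p^2 = −13c(13m + 9p) + (5m − 15p)(13m + 9p); both groups contain (13m + 9p), giving −(13c − 5m + 15p)(13m + 9p).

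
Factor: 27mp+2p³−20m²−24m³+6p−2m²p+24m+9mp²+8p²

−(2m+p+3)(3m−2p−2)(4m+p)

Group: 2m(−12m²+5mp+8m+2p²+2p) + (p+3)(−12m²+5mp+8m+2p²+2p); both groups contain (−12m²+5mp+8m+2p²+2p), so (2m+p+3) is a factor with cofactor −12m²+5mp+8m+2p²+2p.
The cofactor groups again: −12m²+5mp+8m+2p²+2p = −4m(3m−2p−2) − p(3m−2p−2); both groups contain (3m−2p−2), giving −(4m+p)(3m−2p−2).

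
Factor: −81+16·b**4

Write as (4·b**2)² − (9)², then factor 4·b**2−9 once more.

(2·b+3)·(2·b−3)·(4·b**2+9)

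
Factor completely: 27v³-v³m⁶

-v³(m²-3)(m⁴+3m²+9)

Every term has a factor of v³; factoring it out leaves -m⁶+27.
Recognize a difference of cubes with the parts 3 and m².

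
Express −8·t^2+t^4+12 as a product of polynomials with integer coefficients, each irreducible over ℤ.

Substitute u = t^2 to get a quadratic in u, then factor.
t^2−2 is irreducible over ℤ (2 is not a perfect square).
t^2−6 is irreducible over ℤ (6 is not a perfect square).

(t^2−2)·(t^2−6)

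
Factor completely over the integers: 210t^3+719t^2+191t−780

Among the possible rational roots, t = −13/7 is a root, giving the factor (7t+13) and quotient 30t^2+47t−60.
The remaining quadratic factors as (5t+12)(6t−5).

(5t+12)(6t−5)(7t+13)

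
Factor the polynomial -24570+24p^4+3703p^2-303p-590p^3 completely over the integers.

(4p-15)(6p+13)(p-14)(p-9)

By the rational root theorem, p = 14 is a root, so (p-14) divides it; the quotient is 24p^3-254p^2+147p+1755.
Then p = -13/6 is a root, giving the factor (6p+13) and quotient 4p^2-51p+135.
The remaining quadratic factors as (p-9)(4p-15).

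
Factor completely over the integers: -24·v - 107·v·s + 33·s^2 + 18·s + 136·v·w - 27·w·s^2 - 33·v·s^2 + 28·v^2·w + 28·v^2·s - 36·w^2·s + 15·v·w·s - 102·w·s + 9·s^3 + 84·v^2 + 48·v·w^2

(4·v - 3·s)·(7·v + 12·w - 3·s - 2)·(w + s + 3)

Group: 7·v·(4·v·w + 4·v·s + 12·v - 3·w·s - 3·s^2 - 9·s) + (12·w - 3·s - 2)·(4·v·w + 4·v·s + 12·v - 3·w·s - 3·s^2 - 9·s); both groups contain (4·v·w + 4·v·s + 12·v - 3·w·s - 3·s^2 - 9·s), so (7·v + 12·w - 3·s - 2) is a factor with cofactor 4·v·w + 4·v·s + 12·v - 3·w·s - 3·s^2 - 9·s.
The cofactor groups again: 4·v·w + 4·v·s + 12·v - 3·w·s - 3·s^2 - 9·s = 4·v·(w + s + 3) - 3·s·(w + s + 3); both groups contain (w + s + 3), giving (4·v - 3·s)·(w + s + 3).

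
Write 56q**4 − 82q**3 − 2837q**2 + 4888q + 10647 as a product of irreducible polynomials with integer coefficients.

(2q − 13)(4q − 13)(7q + 9)(q + 7)

By the rational root theorem, q = −7 is a root, so (q + 7) divides it; the quotient is 56q**3 − 474q**2 + 481q + 1521.
Next, q = 13/4 is a root, so (4q − 13) is a factor; dividing leaves 14q**2 − 73q − 117.
The remaining quadratic factors as (7q + 9)(2q − 13).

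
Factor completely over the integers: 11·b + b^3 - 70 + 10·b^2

Trying the rational-root candidates, b = 2 is a root, so (b - 2) is a factor; dividing leaves b^2 + 12·b + 35.
The remaining quadratic factors as (b + 5)(b + 7).

(b + 5)·(b + 7)·(b - 2)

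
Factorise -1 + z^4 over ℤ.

(z + 1)·(z - 1)·(z^2 + 1)

Write as (z^2)² − (1)², then factor z^2 - 1 once more.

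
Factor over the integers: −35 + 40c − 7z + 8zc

Group as (8zc − 7z) + (40c − 35) = z(8c − 7) + 5(8c − 7).
Both groups share the factor (8c − 7).

(8c − 7)(z + 5)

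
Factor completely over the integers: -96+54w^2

Factor out 6, leaving 9w^2-16, which is a difference of two squares.

6(3w+4)(3w-4)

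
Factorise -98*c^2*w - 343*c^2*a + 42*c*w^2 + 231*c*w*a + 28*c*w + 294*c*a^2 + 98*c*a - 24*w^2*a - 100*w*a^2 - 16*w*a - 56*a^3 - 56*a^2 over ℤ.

Group: 7*c*(-14*c*w - 49*c*a + 6*w^2 + 25*w*a + 4*w + 14*a^2 + 14*a) - 4*a*(-14*c*w - 49*c*a + 6*w^2 + 25*w*a + 4*w + 14*a^2 + 14*a); both groups contain (-14*c*w - 49*c*a + 6*w^2 + 25*w*a + 4*w + 14*a^2 + 14*a), so (7*c - 4*a) is a factor with cofactor -14*c*w - 49*c*a + 6*w^2 + 25*w*a + 4*w + 14*a^2 + 14*a.
The cofactor groups again: -14*c*w - 49*c*a + 6*w^2 + 25*w*a + 4*w + 14*a^2 + 14*a = -7*c*(2*w + 7*a) + (3*w + 2*a + 2)*(2*w + 7*a); both groups contain (2*w + 7*a), giving -(7*c - 3*w - 2*a - 2)*(2*w + 7*a).

-(7*c - 3*w - 2*a - 2)*(7*c - 4*a)*(2*w + 7*a)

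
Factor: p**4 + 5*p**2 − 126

Substitute u = p**2 to get a quadratic in u, then factor.
p**2 + 14 is irreducible over ℤ (always positive, so no real roots).
p**2 − 9 is a difference of squares.

(p + 3)*(p − 3)*(p**2 + 14)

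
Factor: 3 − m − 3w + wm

(m − 3)(w − 1)

Group as (wm − 3w) + (−m + 3) = w(m − 3) − (m − 3).
Both groups share the factor (m − 3).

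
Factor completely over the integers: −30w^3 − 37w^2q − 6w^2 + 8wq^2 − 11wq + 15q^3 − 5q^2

−(5w − 3q + 1)(6w + 5q)(w + q)

Group: 5w(−6w^2 − 11wq − 5q^2) + (−3q + 1)(−6w^2 − 11wq − 5q^2); both groups contain (−6w^2 − 11wq − 5q^2), so (5w − 3q + 1) is a factor with cofactor −6w^2 − 11wq − 5q^2.
The cofactor groups again: −6w^2 − 11wq − 5q^2 = −6w(w + q) − 5q(w + q); both groups contain (w + q), giving −(6w + 5q)(w + q).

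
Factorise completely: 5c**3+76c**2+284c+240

Among the possible rational roots, c = −10 is a root, giving the factor (c+10) and quotient 5c**2+26c+24.
The remaining quadratic factors as (c+4)(5c+6).

(5c+6)(c+10)(c+4)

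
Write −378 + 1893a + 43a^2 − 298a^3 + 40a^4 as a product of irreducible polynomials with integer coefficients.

(2a − 7)(4a + 9)(5a − 1)(a − 6)

Trying the rational-root candidates, a = 1/5 is a root, so (5a − 1) divides it; the quotient is 8a^3 − 58a^2 − 3a + 378.
Next, a = −9/4 is a root, so (4a + 9) divides it; the quotient is 2a^2 − 19a + 42.
The remaining quadratic factors as (a − 6)(2a − 7).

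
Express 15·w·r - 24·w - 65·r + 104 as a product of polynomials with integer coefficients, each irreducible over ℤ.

Group as (15·w·r - 24·w) + (-65·r + 104) = 3·w·(5·r - 8) - 13·(5·r - 8).
Both groups share the factor (5·r - 8).

(3·w - 13)·(5·r - 8)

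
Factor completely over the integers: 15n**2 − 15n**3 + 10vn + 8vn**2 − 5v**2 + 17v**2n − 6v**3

−(v − 3n)(6v − 5n + 5)(v + n)

Group: 6v(−v**2 + 2vn + 3n**2) + (−5n + 5)(−v**2 + 2vn + 3n**2); both groups contain (−v**2 + 2vn + 3n**2), so (6v − 5n + 5) is a factor with cofactor −v**2 + 2vn + 3n**2.
The cofactor groups again: −v**2 + 2vn + 3n**2 = −v(v + n) + 3n(v + n); both groups contain (v + n), giving −(v − 3n)(v + n).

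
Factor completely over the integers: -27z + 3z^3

Pull out the common factor 3z; z^2 - 9 is a difference of squares.

3z(z + 3)(z - 3)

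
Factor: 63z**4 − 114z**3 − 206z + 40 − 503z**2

(3z + 2)(3z + 5)(7z − 1)(z − 4)

By the rational root theorem, z = 4 is a root, giving the factor (z − 4) and quotient 63z**3 + 138z**2 + 49z − 10.
Next, z = −5/3 is a root, so (3z + 5) divides it; the quotient is 21z**2 + 11z − 2.
The remaining quadratic factors as (7z − 1)(3z + 2).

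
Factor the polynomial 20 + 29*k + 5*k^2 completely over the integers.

(5*k + 4)*(k + 5)

Need a pair with product 5·20 = 100 and sum 29: that's 25 and 4.
Split the middle term: 5*k^2 + 25*k + 4*k + 20 = 5*k*(k + 5) + 4*(k + 5).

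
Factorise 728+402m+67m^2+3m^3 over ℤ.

Trying the rational-root candidates, m = -13/3 is a root, so (3m+13) is a factor; dividing leaves m^2+18m+56.
The remaining quadratic factors as (m+14)(m+4).

(3m+13)(m+14)(m+4)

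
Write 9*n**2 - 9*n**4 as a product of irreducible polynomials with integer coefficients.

Every term has a factor of 9*n**2; factoring it out leaves -n**2 + 1.
Recognize a difference of squares with the parts 1 and n.

-9*n**2*(n + 1)*(n - 1)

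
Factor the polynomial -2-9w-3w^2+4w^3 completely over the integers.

(4w+1)(w+1)(w-2)

Among the possible rational roots, w = -1/4 is a root, so (4w+1) divides it; the quotient is w^2-w-2.
The remaining quadratic factors as (w+1)(w-2).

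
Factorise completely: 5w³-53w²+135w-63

By the rational root theorem, w = 7 is a root, giving the factor (w-7) and quotient 5w²-18w+9.
The remaining quadratic factors as (w-3)(5w-3).

(5w-3)(w-3)(w-7)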